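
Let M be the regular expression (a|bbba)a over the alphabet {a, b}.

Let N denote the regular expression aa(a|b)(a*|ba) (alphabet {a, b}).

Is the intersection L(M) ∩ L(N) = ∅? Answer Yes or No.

Yes

Converting the expression M to a DFA (subset construction, then merging equivalent states) gives the minimal DFA with states {m0, m1, m2, m3, m4, m5, m6}, start state m0, accepting states {m3} and transitions m0: a→m1, b→m2; m1: a→m3, b→m4; m2: a→m4, b→m5; m3: a→m4, b→m4; m4: a→m4, b→m4; m5: a→m4, b→m6; m6: a→m1, b→m4.
Converting the expression N to a DFA (subset construction, then merging equivalent states) gives the minimal DFA with states {n0, n1, n2, n3, n4, n5, n6, n7}, start state n0, accepting states {n4, n5, n7} and transitions n0: a→n1, b→n2; n1: a→n3, b→n2; n2: a→n2, b→n2; n3: a→n4, b→n4; n4: a→n5, b→n6; n5: a→n5, b→n2; n6: a→n7, b→n2; n7: a→n2, b→n2.
Exploring the product automaton M × N from the start pair (m0, n0), following both machines on each input symbol, reaches 13 state pairs: (m0, n0), (m1, n1), (m2, n2), (m3, n3), (m4, n2), (m5, n2), (m4, n4), (m6, n2), (m4, n5), (m4, n6), (m1, n2), (m4, n7), (m3, n2).
M accepts in {m3} and N accepts in {n4, n5, n7}; no reachable pair has both components accepting, so no string drives both machines to acceptance simultaneously and L(M) ∩ L(N) = ∅.
So no string is accepted by both, and the intersection is empty.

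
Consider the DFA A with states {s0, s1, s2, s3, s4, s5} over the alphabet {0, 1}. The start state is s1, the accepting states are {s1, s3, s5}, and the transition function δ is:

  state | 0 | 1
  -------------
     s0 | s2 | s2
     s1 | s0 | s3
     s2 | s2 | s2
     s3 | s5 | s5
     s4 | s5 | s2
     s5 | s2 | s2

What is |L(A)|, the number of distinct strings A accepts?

The useful subgraph on states {s1, s3, s5} is acyclic, so L(A) is finite; the longest accepting path visits 3 useful states, giving maximum string length 2.
Counting accepting paths from s1 by length: 1 of length 0, 1 of length 1, 2 of length 2. Total 4.

4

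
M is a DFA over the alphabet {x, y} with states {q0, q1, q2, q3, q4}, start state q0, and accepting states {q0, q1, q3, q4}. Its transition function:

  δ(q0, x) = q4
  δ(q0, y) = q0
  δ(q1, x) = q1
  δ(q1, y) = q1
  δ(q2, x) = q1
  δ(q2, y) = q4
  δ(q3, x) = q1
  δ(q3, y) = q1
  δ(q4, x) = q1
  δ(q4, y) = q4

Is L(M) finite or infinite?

infinite

State q0 is reachable from the start and can reach an accepting state, and it lies on the cycle q0 → q0.
Traversing that cycle any number of times yields accepted strings of unbounded length, so the language is infinite.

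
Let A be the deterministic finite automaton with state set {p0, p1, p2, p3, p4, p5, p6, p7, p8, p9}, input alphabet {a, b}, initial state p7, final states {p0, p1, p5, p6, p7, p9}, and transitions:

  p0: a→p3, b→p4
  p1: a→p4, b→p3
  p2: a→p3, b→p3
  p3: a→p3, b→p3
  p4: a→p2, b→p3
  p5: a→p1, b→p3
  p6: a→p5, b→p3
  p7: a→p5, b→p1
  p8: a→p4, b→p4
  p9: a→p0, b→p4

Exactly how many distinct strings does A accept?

4

The useful subgraph on states {p1, p5, p7} is acyclic, so L(A) is finite; the longest accepting path visits 3 useful states, giving maximum string length 2.
Counting accepting paths from p7 by length: 1 of length 0, 2 of length 1, 1 of length 2. Total 4.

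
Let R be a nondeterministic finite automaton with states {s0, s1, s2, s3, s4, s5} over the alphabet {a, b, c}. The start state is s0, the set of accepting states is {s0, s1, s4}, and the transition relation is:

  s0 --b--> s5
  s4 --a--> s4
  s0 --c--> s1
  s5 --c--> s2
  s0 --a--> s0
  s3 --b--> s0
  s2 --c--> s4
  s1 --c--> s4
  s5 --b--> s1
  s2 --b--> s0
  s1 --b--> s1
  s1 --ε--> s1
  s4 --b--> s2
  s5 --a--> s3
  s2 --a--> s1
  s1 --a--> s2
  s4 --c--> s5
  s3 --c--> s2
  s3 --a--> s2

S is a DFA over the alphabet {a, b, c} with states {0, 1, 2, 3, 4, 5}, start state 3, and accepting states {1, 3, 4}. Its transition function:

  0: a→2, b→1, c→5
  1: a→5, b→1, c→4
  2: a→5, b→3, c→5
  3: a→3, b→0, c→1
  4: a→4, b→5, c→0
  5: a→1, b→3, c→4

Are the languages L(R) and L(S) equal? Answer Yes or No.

Yes

Exploring the product automaton R × S from the start pair (s0, 3), following both machines on each input symbol, reaches 6 state pairs: (s0, 3), (s5, 0), (s1, 1), (s3, 2), (s2, 5), (s4, 4).
R accepts in {s0, s1, s4} and S accepts in {1, 3, 4}. In every reachable pair the two components are either both accepting — (s0, 3), (s1, 1), (s4, 4) — or both non-accepting, so no string is accepted by exactly one of the machines: L(R) \ L(S) and L(S) \ L(R) are both empty.
Hence every string is accepted by R iff it is accepted by S, and the two languages coincide.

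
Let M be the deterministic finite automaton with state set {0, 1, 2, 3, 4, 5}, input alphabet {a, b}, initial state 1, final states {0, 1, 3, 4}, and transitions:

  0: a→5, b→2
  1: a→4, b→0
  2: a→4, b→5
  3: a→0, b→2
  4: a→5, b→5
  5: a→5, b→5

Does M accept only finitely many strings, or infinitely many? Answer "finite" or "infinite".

finite

The useful states (reachable from 1 and able to reach an accepting state) are {0, 1, 2, 4}.
Restricted to these states the transition graph has no cycle, so every accepting path has bounded length and L is finite.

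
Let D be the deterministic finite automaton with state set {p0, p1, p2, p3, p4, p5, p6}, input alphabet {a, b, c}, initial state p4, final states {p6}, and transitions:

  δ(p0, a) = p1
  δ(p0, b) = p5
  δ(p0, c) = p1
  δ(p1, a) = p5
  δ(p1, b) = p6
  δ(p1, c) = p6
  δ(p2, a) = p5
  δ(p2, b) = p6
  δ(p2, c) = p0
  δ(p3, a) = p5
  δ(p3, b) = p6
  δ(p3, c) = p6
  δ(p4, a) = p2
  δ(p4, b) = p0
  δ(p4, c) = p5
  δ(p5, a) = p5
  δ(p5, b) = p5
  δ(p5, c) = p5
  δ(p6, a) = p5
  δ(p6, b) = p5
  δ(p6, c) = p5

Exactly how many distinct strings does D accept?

9

The useful subgraph on states {p0, p1, p2, p4, p6} is acyclic, so L(D) is finite; the longest accepting path visits 5 useful states, giving maximum string length 4.
Counting accepting paths from p4 by length: 1 of length 2, 4 of length 3, 4 of length 4. Total 9.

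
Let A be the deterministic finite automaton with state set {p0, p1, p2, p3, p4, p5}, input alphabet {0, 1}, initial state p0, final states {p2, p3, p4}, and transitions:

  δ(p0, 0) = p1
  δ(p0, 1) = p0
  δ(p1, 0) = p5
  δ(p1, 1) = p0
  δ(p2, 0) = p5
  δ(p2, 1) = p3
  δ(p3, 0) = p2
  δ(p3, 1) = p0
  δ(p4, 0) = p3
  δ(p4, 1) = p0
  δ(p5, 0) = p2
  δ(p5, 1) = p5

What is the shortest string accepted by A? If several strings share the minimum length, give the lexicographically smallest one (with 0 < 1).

000

A breadth-first search from p0 reaches an accepting state first via the path p0 → p1 → p5 → p2 on input 000.
No string of length < 3 is accepted (BFS exhausts all shorter strings without reaching an accepting state), and 000 is the lexicographically least accepting string of length 3.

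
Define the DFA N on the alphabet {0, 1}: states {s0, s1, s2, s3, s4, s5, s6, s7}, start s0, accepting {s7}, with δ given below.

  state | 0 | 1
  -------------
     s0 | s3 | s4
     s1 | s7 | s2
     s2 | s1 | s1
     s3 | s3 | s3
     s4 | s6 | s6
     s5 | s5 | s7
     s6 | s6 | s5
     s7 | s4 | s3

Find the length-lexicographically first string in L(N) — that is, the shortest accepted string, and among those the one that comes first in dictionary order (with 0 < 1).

1011

A breadth-first search from s0 reaches an accepting state first via the path s0 → s4 → s6 → s5 → s7 on input 1011.
No string of length < 4 is accepted (BFS exhausts all shorter strings without reaching an accepting state), and 1011 is the lexicographically least accepting string of length 4.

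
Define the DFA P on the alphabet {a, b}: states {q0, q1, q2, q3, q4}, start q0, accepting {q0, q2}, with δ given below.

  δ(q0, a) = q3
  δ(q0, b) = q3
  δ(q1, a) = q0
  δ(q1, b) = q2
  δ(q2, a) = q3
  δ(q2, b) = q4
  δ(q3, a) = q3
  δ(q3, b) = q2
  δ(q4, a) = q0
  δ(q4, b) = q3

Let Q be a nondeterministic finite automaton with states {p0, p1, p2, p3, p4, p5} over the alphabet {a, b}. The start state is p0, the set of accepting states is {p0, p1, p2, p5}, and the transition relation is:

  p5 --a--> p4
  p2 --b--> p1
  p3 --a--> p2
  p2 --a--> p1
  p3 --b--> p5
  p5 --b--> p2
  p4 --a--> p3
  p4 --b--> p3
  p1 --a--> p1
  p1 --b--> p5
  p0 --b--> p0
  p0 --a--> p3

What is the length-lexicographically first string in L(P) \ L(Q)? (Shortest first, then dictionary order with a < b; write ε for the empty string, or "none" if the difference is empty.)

abab

The string abab is accepted by P but not by Q.
No shorter string lies in the difference, and abab is the lexicographically first length-4 string in L(P) \ L(Q).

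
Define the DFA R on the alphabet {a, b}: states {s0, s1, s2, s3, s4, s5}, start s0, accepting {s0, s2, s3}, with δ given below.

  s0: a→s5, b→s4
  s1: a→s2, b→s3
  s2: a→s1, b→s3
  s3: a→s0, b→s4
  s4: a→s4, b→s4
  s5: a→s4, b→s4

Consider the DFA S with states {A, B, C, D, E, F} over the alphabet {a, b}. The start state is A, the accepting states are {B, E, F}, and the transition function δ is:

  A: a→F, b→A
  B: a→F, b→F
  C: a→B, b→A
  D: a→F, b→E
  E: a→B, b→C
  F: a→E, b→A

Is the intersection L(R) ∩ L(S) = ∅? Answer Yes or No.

Exploring the product automaton R × S from the start pair (s0, A), following both machines on each input symbol, reaches 7 state pairs: (s0, A), (s5, F), (s4, A), (s4, E), (s4, F), (s4, B), (s4, C).
R accepts in {s0, s2, s3} and S accepts in {B, E, F}; no reachable pair has both components accepting, so no string drives both machines to acceptance simultaneously and L(R) ∩ L(S) = ∅.
So no string is accepted by both, and the intersection is empty.

Yes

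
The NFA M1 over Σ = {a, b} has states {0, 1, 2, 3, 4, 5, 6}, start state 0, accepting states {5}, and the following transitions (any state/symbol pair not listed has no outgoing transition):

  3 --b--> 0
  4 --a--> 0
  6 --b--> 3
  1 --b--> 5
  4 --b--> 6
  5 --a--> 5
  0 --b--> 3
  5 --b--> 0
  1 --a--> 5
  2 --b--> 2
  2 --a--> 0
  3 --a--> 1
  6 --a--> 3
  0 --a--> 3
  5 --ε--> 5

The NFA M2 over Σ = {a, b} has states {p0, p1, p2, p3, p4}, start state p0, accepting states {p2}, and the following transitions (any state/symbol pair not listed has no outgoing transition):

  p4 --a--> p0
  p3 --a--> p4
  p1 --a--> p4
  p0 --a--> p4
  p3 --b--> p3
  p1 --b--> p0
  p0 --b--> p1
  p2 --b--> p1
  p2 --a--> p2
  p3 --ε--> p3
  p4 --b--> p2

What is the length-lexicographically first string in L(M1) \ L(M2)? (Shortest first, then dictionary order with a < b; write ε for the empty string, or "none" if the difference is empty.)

The string aaa is accepted by M1 but not by M2.
No shorter string lies in the difference, and aaa is the lexicographically first length-3 string in L(M1) \ L(M2).

aaa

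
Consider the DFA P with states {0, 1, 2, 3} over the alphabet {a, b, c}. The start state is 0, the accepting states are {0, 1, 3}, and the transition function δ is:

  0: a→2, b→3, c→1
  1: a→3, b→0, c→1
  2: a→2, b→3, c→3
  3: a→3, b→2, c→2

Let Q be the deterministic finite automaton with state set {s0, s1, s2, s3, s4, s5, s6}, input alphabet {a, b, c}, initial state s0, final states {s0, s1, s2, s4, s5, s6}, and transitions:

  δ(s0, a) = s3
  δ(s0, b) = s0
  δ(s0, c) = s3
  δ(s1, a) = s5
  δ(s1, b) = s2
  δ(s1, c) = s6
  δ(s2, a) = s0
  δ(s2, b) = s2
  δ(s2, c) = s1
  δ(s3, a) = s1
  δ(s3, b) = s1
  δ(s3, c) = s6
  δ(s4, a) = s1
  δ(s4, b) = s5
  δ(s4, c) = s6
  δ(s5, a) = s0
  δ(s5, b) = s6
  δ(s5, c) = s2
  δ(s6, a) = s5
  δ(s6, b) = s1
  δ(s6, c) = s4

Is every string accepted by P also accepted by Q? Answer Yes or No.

The string c is in L(P) but not in L(Q).
So L(P) ⊄ L(Q).

No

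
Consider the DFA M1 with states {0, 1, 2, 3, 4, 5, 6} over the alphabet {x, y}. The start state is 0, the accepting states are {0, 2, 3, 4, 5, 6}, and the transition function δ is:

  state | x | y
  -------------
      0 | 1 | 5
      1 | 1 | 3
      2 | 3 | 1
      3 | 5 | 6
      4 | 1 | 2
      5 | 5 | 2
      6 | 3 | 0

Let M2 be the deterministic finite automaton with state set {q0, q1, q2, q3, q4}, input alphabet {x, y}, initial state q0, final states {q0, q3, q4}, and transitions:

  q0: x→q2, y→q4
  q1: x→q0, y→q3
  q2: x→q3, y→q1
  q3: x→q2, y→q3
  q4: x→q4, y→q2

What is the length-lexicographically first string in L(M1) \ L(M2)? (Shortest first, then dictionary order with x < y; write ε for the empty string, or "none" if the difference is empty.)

xy

The string xy is accepted by M1 but not by M2.
No shorter string lies in the difference, and xy is the lexicographically first length-2 string in L(M1) \ L(M2).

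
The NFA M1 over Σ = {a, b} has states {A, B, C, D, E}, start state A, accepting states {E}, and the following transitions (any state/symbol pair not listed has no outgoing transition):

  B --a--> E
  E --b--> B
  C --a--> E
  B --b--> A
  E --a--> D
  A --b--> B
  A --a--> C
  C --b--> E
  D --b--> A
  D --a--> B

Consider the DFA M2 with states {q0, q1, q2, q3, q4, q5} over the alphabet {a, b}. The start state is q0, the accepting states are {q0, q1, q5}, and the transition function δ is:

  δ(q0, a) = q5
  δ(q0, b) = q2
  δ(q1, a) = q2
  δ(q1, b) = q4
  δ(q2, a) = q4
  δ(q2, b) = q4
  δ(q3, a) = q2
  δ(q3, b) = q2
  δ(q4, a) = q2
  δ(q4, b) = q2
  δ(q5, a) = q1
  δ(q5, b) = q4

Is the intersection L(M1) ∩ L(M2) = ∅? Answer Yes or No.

No

The string aa is accepted by both M1 and M2.
Hence L(M1) ∩ L(M2) ≠ ∅.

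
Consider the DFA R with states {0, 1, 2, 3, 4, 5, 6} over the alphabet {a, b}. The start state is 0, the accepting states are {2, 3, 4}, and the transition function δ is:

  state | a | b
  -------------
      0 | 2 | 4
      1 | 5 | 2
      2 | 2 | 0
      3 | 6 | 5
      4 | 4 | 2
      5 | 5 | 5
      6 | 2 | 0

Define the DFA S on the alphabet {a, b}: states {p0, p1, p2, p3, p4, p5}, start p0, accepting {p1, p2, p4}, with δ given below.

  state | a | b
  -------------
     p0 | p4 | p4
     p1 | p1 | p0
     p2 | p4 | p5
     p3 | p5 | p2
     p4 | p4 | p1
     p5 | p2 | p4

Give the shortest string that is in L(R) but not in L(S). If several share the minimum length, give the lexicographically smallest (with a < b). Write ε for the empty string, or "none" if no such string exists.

The string abb is accepted by R but not by S.
No shorter string lies in the difference, and abb is the lexicographically first length-3 string in L(R) \ L(S).

abb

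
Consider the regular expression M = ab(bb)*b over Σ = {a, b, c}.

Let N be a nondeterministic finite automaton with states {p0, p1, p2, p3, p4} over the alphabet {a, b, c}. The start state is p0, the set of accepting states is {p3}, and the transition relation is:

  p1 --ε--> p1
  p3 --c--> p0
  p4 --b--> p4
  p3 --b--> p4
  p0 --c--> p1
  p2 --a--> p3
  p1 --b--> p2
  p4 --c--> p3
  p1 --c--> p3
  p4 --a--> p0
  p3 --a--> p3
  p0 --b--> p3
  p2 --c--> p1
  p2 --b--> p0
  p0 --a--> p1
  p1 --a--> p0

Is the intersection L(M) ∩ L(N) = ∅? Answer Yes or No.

Yes

Converting the expression M to a DFA (subset construction, then merging equivalent states) gives the minimal DFA with states {m0, m1, m2, m3, m4}, start state m0, accepting states {m4} and transitions m0: a→m1, b→m2, c→m2; m1: a→m2, b→m3, c→m2; m2: a→m2, b→m2, c→m2; m3: a→m2, b→m4, c→m2; m4: a→m2, b→m3, c→m2.
Exploring the product automaton M × N from the start pair (m0, p0), following both machines on each input symbol, reaches 12 state pairs: (m0, p0), (m1, p1), (m2, p3), (m2, p1), (m2, p0), (m3, p2), (m2, p4), (m2, p2), (m4, p0), (m3, p3), (m4, p4), (m3, p4).
M accepts in {m4} and N accepts in {p3}; no reachable pair has both components accepting, so no string drives both machines to acceptance simultaneously and L(M) ∩ L(N) = ∅.
So no string is accepted by both, and the intersection is empty.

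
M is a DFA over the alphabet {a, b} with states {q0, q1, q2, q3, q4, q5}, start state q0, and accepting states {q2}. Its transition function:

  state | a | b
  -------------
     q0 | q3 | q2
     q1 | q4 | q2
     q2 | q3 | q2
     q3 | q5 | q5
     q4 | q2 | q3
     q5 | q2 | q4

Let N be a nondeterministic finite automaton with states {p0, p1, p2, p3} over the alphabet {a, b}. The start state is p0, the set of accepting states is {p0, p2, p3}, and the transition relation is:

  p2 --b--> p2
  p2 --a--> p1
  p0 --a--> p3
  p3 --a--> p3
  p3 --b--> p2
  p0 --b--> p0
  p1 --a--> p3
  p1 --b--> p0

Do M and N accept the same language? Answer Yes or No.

No

The string aba is accepted by M but rejected by N.
So L(M) ≠ L(N).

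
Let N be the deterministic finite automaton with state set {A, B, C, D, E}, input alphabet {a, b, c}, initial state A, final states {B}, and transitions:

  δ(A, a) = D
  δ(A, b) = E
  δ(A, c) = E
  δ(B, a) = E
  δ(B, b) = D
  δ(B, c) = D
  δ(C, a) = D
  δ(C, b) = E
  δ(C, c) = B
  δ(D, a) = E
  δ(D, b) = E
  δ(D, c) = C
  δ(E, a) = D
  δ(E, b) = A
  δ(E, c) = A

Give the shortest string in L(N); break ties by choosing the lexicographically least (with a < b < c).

A breadth-first search from A reaches an accepting state first via the path A → D → C → B on input acc.
No string of length < 3 is accepted (BFS exhausts all shorter strings without reaching an accepting state), and acc is the lexicographically least accepting string of length 3.

acc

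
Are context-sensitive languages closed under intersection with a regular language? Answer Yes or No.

Yes

Every regular language is context-sensitive, and context-sensitive languages are closed under intersection (an LBA runs the DFA check and then the LBA for L on the same linear tape).
So the context-sensitive languages are closed under intersection with a regular language.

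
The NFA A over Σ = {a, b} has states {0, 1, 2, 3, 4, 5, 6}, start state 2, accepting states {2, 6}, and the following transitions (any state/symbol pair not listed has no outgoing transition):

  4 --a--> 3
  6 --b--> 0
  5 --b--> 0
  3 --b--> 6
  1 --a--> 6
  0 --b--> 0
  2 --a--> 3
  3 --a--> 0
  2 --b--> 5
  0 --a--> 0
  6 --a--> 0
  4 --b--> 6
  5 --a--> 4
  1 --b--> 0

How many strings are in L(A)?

4

The useful subgraph on states {2, 3, 4, 5, 6} is acyclic, so L(A) is finite; the longest accepting path visits 5 useful states, giving maximum string length 4.
Counting accepting paths from 2 by length: 1 of length 0, 1 of length 2, 1 of length 3, 1 of length 4. Total 4.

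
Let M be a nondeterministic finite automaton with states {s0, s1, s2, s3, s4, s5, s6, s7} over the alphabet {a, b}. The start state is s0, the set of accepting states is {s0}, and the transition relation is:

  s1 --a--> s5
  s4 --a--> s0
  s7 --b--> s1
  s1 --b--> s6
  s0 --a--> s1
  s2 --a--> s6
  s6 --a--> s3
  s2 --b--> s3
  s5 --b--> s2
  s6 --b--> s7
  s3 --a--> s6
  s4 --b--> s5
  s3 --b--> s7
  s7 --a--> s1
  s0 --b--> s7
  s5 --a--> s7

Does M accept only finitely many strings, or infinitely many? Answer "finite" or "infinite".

finite

The useful states (reachable from s0 and able to reach an accepting state) are {s0}.
Restricted to these states the transition graph has no cycle, so every accepting path has bounded length and L is finite.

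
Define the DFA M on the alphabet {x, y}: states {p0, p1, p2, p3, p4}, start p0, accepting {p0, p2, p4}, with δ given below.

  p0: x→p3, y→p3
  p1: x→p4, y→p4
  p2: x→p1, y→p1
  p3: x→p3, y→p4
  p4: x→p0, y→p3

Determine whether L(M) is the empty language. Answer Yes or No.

No

The empty string ε is accepted: the run p0 ends in the accepting state p0.
Since at least one string is accepted, L(M) is not empty.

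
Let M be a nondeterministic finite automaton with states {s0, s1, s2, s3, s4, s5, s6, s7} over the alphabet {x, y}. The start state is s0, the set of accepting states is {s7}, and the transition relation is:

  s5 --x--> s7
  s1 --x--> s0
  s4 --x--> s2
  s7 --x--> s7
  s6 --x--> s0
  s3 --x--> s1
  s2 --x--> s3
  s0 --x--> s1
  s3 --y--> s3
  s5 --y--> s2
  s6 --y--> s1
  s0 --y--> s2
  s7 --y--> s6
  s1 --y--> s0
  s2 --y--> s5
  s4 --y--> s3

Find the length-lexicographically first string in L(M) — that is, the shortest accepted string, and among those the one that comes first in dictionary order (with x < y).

A breadth-first search from s0 reaches an accepting state first via the path s0 → s2 → s5 → s7 on input yyx.
No string of length < 3 is accepted (BFS exhausts all shorter strings without reaching an accepting state), and yyx is the lexicographically least accepting string of length 3.

yyx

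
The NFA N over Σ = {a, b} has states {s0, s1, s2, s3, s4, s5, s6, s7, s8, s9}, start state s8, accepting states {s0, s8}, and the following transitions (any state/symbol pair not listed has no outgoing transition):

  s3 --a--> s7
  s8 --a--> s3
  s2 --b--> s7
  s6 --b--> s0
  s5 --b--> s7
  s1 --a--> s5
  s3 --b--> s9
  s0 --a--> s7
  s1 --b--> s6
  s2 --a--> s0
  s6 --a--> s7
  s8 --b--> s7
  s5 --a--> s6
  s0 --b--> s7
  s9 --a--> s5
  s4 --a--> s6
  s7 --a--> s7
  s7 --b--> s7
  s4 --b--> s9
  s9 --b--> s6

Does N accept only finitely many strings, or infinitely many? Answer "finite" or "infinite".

finite

The useful states (reachable from s8 and able to reach an accepting state) are {s0, s3, s5, s6, s8, s9}.
Restricted to these states the transition graph has no cycle, so every accepting path has bounded length and L is finite.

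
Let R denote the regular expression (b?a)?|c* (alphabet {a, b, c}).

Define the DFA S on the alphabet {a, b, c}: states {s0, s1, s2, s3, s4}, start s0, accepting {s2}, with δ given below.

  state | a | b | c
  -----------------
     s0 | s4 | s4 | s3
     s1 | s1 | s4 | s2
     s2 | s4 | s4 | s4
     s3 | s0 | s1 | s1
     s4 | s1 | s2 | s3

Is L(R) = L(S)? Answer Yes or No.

The empty string ε is accepted by R but rejected by S.
So L(R) ≠ L(S).

No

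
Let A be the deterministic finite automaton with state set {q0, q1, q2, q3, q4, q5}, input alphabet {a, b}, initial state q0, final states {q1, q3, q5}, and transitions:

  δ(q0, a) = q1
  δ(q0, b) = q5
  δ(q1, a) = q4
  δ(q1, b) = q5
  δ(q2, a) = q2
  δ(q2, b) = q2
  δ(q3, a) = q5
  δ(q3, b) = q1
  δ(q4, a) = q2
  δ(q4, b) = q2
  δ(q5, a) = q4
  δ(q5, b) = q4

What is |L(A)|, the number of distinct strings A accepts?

3

The useful subgraph on states {q0, q1, q5} is acyclic, so L(A) is finite; the longest accepting path visits 3 useful states, giving maximum string length 2.
Counting accepting paths from q0 by length: 2 of length 1, 1 of length 2. Total 3.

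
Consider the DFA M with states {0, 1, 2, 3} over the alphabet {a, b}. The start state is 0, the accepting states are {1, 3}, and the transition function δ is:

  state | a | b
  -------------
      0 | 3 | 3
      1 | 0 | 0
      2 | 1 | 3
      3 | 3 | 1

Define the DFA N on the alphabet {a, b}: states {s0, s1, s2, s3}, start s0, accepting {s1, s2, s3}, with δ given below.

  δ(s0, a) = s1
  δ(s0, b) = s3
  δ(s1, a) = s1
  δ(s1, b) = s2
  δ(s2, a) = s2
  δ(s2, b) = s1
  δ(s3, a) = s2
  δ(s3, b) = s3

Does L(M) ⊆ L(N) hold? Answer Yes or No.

Yes

Exploring the product automaton M × N from the start pair (0, s0), following both machines on each input symbol, reaches 10 state pairs: (0, s0), (3, s1), (3, s3), (1, s2), (3, s2), (1, s3), (0, s2), (0, s1), (1, s1), (0, s3).
M accepts in {1, 3} and N accepts in {s1, s2, s3}. The reachable pairs whose M-component is accepting are (3, s1), (3, s3), (1, s2), (3, s2), (1, s3), (1, s1); in each of them the N-component is accepting too, so the product for L(M) \ L(N) (M-component accepting, N-component rejecting) has no reachable accepting pair and the difference is empty.
Hence every string in L(M) is also in L(N).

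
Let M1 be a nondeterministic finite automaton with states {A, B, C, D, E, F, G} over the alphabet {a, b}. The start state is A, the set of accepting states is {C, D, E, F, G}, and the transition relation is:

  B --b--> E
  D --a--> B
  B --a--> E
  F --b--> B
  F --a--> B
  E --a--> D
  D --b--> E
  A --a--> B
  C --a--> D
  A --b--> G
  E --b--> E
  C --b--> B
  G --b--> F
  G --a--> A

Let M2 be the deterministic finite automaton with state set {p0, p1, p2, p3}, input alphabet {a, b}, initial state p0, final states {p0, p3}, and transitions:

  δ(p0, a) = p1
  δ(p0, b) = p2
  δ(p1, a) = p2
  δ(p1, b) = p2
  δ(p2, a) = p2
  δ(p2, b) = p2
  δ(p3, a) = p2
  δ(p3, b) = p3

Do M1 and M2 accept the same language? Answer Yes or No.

No

The string b is accepted by M1 but rejected by M2.
So L(M1) ≠ L(M2).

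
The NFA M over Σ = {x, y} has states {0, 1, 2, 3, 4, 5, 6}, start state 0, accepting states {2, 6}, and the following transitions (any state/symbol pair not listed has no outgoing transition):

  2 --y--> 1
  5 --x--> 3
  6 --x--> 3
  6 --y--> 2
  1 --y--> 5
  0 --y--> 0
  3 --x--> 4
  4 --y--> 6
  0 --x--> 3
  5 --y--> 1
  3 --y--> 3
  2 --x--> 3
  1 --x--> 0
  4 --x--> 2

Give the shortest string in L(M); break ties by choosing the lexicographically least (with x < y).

A breadth-first search from 0 reaches an accepting state first via the path 0 → 3 → 4 → 2 on input xxx.
No string of length < 3 is accepted (BFS exhausts all shorter strings without reaching an accepting state), and xxx is the lexicographically least accepting string of length 3.

xxx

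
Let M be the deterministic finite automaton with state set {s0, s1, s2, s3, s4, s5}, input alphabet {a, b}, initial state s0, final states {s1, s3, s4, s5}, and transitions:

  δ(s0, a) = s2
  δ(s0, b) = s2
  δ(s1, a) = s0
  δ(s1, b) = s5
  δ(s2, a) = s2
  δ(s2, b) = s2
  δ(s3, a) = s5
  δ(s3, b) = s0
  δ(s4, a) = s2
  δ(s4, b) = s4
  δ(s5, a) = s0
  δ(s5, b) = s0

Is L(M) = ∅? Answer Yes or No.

The states reachable from the start state are {s0, s2}.
None of the accepting states {s1, s3, s4, s5} is reachable, so no string is accepted and L(M) = ∅.

Yes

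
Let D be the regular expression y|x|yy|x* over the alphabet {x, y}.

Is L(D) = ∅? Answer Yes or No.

No

The empty string ε matches the expression, so it belongs to L(D).
Since L(D) contains at least one string, it is not empty.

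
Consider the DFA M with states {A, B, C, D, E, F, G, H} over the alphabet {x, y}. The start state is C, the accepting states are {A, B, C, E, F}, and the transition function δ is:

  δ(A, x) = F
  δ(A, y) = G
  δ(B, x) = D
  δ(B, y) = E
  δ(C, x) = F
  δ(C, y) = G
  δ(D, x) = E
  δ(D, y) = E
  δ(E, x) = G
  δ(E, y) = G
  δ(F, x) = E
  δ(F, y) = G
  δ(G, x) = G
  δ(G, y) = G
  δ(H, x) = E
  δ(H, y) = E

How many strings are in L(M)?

The useful subgraph on states {C, E, F} is acyclic, so L(M) is finite; the longest accepting path visits 3 useful states, giving maximum string length 2.
Counting accepting paths from C by length: 1 of length 0, 1 of length 1, 1 of length 2. Total 3.

3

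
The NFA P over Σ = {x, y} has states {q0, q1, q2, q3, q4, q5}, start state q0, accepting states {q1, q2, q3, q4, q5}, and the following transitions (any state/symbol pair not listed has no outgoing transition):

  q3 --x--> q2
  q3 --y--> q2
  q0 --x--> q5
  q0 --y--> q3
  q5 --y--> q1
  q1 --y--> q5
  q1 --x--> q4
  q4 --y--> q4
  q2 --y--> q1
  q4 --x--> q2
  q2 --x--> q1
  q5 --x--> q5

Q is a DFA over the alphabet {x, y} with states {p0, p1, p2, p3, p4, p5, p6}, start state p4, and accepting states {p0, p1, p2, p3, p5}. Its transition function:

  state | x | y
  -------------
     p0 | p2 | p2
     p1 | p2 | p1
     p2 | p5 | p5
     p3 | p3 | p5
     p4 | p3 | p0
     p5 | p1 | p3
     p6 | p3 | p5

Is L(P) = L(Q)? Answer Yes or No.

Exploring the product automaton P × Q from the start pair (q0, p4), following both machines on each input symbol, reaches 6 state pairs: (q0, p4), (q5, p3), (q3, p0), (q1, p5), (q2, p2), (q4, p1).
P accepts in {q1, q2, q3, q4, q5} and Q accepts in {p0, p1, p2, p3, p5}. In every reachable pair the two components are either both accepting — (q5, p3), (q3, p0), (q1, p5), (q2, p2), (q4, p1) — or both non-accepting, so no string is accepted by exactly one of the machines: L(P) \ L(Q) and L(Q) \ L(P) are both empty.
Hence every string is accepted by P iff it is accepted by Q, and the two languages coincide.

Yes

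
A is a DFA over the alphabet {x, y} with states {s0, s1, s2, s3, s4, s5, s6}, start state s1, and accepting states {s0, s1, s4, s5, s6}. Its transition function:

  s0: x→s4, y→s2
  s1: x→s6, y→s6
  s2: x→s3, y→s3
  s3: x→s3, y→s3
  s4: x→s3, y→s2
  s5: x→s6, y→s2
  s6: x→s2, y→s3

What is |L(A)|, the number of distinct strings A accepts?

The useful subgraph on states {s1, s6} is acyclic, so L(A) is finite; the longest accepting path visits 2 useful states, giving maximum string length 1.
Counting accepting paths from s1 by length: 1 of length 0, 2 of length 1. Total 3.

3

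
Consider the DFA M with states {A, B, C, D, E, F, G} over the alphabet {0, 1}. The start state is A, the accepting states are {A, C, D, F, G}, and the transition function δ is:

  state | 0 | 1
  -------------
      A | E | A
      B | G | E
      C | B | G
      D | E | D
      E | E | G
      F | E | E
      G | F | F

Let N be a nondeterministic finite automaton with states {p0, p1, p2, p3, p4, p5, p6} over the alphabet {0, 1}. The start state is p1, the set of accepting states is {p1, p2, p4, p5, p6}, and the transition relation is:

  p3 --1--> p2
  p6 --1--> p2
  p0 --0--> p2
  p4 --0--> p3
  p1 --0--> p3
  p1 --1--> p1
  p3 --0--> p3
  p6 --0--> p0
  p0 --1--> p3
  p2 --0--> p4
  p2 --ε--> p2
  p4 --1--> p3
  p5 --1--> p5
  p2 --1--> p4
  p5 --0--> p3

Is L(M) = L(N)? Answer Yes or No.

Exploring the product automaton M × N from the start pair (A, p1), following both machines on each input symbol, reaches 4 state pairs: (A, p1), (E, p3), (G, p2), (F, p4).
M accepts in {A, C, D, F, G} and N accepts in {p1, p2, p4, p5, p6}. In every reachable pair the two components are either both accepting — (A, p1), (G, p2), (F, p4) — or both non-accepting, so no string is accepted by exactly one of the machines: L(M) \ L(N) and L(N) \ L(M) are both empty.
Hence every string is accepted by M iff it is accepted by N, and the two languages coincide.

Yes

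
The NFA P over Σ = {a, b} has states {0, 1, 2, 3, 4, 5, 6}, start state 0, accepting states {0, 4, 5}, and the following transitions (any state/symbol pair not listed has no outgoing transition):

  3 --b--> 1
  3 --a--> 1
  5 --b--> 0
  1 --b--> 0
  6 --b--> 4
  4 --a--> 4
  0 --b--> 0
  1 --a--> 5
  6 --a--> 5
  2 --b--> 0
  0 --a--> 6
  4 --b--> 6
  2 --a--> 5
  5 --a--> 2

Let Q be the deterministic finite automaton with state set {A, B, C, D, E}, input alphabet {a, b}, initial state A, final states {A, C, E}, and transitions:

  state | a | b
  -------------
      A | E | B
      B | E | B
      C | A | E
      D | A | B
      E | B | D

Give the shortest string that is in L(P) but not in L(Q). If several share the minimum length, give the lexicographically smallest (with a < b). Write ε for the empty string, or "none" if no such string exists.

The string b is accepted by P but not by Q.
No shorter string lies in the difference, and b is the lexicographically first length-1 string in L(P) \ L(Q).

b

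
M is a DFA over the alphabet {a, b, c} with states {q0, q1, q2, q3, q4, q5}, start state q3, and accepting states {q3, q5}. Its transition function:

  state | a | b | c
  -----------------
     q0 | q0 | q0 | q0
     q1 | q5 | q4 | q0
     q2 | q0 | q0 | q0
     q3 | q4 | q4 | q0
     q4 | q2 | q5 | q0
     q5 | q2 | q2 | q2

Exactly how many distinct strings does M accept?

3

The useful subgraph on states {q3, q4, q5} is acyclic, so L(M) is finite; the longest accepting path visits 3 useful states, giving maximum string length 2.
Counting accepting paths from q3 by length: 1 of length 0, 2 of length 2. Total 3.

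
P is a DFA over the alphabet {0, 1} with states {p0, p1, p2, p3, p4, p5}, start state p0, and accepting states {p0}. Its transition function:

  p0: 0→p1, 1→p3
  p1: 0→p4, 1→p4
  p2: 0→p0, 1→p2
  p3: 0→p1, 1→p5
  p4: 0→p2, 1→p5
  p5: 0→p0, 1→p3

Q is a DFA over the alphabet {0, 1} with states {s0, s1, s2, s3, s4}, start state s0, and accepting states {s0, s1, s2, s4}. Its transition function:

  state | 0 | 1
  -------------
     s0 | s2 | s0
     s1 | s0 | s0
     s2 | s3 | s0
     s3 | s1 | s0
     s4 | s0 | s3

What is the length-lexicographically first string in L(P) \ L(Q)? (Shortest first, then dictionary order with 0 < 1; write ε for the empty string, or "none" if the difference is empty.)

The string 0100 is accepted by P but not by Q.
No shorter string lies in the difference, and 0100 is the lexicographically first length-4 string in L(P) \ L(Q).

0100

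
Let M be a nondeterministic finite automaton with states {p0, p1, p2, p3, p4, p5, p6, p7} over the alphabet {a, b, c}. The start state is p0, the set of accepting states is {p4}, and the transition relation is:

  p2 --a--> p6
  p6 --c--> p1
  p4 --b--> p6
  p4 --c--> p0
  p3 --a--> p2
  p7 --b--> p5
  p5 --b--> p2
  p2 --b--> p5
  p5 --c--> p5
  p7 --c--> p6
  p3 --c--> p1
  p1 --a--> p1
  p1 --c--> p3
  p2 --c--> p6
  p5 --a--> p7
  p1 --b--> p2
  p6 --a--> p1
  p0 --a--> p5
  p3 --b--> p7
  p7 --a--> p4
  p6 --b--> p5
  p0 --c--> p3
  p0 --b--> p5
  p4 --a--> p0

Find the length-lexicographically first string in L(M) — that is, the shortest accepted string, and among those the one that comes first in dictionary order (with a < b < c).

A breadth-first search from p0 reaches an accepting state first via the path p0 → p5 → p7 → p4 on input aaa.
No string of length < 3 is accepted (BFS exhausts all shorter strings without reaching an accepting state), and aaa is the lexicographically least accepting string of length 3.

aaa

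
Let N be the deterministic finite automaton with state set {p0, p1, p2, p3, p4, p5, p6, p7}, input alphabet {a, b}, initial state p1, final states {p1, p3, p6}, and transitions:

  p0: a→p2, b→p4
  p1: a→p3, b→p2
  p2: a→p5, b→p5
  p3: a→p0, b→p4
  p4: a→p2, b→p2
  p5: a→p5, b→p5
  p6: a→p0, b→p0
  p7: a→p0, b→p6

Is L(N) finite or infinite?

The useful states (reachable from p1 and able to reach an accepting state) are {p1, p3}.
Restricted to these states the transition graph has no cycle, so every accepting path has bounded length and L is finite.

finite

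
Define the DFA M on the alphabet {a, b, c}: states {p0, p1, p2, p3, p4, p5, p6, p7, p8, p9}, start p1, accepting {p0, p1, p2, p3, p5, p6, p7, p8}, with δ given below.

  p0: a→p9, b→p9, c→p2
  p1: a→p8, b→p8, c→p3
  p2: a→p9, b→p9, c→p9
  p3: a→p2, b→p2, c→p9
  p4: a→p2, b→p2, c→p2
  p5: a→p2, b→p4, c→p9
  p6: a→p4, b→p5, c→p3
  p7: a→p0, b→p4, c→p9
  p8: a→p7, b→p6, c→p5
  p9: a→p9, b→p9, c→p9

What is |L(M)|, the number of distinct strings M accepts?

The useful subgraph on states {p0, p1, p2, p3, p4, p5, p6, p7, p8} is acyclic, so L(M) is finite; the longest accepting path visits 6 useful states, giving maximum string length 5.
Counting accepting paths from p1 by length: 1 of length 0, 3 of length 1, 8 of length 2, 8 of length 3, 26 of length 4, 6 of length 5. Total 52.

52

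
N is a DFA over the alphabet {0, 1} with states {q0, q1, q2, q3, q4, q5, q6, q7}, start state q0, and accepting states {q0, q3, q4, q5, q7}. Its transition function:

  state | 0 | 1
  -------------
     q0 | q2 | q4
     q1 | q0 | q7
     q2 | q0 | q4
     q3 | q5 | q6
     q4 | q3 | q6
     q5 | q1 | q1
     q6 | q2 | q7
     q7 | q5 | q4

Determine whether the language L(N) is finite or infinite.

State q0 is reachable from the start and can reach an accepting state, and it lies on the cycle q0 → q2 → q0.
Traversing that cycle any number of times yields accepted strings of unbounded length, so the language is infinite.

infinite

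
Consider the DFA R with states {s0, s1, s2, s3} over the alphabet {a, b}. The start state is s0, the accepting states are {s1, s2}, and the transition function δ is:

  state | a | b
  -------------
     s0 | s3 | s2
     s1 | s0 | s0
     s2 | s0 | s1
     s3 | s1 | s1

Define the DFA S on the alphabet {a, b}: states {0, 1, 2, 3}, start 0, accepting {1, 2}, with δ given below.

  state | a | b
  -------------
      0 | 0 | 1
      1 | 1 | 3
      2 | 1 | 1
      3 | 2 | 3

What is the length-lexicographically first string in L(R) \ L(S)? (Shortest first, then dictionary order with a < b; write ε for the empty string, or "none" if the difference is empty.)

The string aa is accepted by R but not by S.
No shorter string lies in the difference, and aa is the lexicographically first length-2 string in L(R) \ L(S).

aa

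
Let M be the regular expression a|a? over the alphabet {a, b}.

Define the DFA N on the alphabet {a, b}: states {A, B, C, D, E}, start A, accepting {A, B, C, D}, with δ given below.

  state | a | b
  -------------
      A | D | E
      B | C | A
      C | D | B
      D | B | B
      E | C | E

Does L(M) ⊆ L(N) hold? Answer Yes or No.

Yes

Converting the expression M to a DFA (subset construction, then merging equivalent states) gives the minimal DFA with states {m0, m1, m2}, start state m0, accepting states {m0, m1} and transitions m0: a→m1, b→m2; m1: a→m2, b→m2; m2: a→m2, b→m2.
Exploring the product automaton M × N from the start pair (m0, A), following both machines on each input symbol, reaches 7 state pairs: (m0, A), (m1, D), (m2, E), (m2, B), (m2, C), (m2, A), (m2, D).
M accepts in {m0, m1} and N accepts in {A, B, C, D}. The reachable pairs whose M-component is accepting are (m0, A), (m1, D); in each of them the N-component is accepting too, so the product for L(M) \ L(N) (M-component accepting, N-component rejecting) has no reachable accepting pair and the difference is empty.
Hence every string in L(M) is also in L(N).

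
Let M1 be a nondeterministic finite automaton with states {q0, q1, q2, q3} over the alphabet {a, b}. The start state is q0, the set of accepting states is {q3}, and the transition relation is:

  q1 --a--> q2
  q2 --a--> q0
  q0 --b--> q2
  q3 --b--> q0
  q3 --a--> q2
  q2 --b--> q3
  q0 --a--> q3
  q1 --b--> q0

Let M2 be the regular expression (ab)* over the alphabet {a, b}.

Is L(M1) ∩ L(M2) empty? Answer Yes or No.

Converting the expression M2 to a DFA (subset construction, then merging equivalent states) gives the minimal DFA with states {r0, r1, r2}, start state r0, accepting states {r0} and transitions r0: a→r1, b→r2; r1: a→r2, b→r0; r2: a→r2, b→r2.
Exploring the product automaton M1 × M2 from the start pair (q0, r0), following both machines on each input symbol, reaches 5 state pairs: (q0, r0), (q3, r1), (q2, r2), (q0, r2), (q3, r2).
M1 accepts in {q3} and M2 accepts in {r0}; no reachable pair has both components accepting, so no string drives both machines to acceptance simultaneously and L(M1) ∩ L(M2) = ∅.
So no string is accepted by both, and the intersection is empty.

Yes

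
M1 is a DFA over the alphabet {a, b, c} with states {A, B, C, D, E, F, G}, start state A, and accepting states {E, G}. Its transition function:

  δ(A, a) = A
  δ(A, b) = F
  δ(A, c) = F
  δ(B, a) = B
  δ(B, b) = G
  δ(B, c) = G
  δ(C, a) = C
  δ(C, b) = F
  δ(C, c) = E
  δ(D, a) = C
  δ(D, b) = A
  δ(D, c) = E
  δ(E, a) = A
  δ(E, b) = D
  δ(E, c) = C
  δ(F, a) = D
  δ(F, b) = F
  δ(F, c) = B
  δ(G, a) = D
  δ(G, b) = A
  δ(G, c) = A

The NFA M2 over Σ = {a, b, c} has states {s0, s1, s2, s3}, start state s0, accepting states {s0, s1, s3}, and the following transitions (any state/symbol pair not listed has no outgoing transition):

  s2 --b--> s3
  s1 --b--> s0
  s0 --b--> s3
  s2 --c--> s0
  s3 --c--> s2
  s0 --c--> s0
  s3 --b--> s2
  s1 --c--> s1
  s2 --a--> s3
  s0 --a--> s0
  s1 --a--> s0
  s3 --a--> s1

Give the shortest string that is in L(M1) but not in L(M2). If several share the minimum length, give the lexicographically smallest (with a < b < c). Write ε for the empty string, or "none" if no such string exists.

bbac

The string bbac is accepted by M1 but not by M2.
No shorter string lies in the difference, and bbac is the lexicographically first length-4 string in L(M1) \ L(M2).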